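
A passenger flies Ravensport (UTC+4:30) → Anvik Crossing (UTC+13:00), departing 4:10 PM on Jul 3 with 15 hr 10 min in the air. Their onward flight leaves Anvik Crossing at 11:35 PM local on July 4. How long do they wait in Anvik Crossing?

7 hours 45 minutes

Convert departure to UTC: 4:10 PM − 4:30 = 11:40 AM UTC on Jul 3.
Add 15 hours 10 minutes flight time → 2:50 AM UTC (Jul 4).
Anvik Crossing is UTC+13:00, so local arrival = 2:50 AM + 13:00 = 3:50 PM on Jul 4.
Layover = 11:35 PM − 3:50 PM = 7 hours 45 minutes.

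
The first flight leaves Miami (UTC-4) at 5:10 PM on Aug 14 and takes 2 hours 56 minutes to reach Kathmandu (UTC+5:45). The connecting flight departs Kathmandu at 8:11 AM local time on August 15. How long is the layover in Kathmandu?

Convert departure to UTC: 5:10 PM + 4:00 = 9:10 PM UTC on Aug 14.
Add 2 hours and 56 minutes flight time → 12:06 AM UTC (Aug 15).
Kathmandu is UTC+5:45, so local arrival = 12:06 AM + 5:45 = 5:51 AM on Aug 15.
Layover = 8:11 AM − 5:51 AM = 2 hours 20 minutes.

2 hours 20 minutes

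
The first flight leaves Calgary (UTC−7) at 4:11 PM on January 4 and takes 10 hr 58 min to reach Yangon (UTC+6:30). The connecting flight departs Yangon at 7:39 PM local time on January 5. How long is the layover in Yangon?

3 hours

Convert departure to UTC: 4:11 PM + 7:00 = 11:11 PM UTC on Jan 4.
Add 10 hours 58 minutes flight time → 10:09 AM UTC (Jan 5).
Yangon is UTC+6:30, so local arrival = 10:09 AM + 6:30 = 4:39 PM on Jan 5.
Layover = 7:39 PM − 4:39 PM = 3 hours.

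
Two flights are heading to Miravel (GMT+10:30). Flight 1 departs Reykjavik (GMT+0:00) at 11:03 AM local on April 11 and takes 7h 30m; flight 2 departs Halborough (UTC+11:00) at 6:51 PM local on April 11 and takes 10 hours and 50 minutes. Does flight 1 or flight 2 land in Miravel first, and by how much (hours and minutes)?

the first, by 8 minutes

Flight 1 departs at 11:03 AM UTC (Apr 11).
+7 hours and 30 minutes → arrive 6:33 PM UTC on Apr 11.
Flight 2 in UTC: 6:51 PM − 11:00 = 7:51 AM on Apr 11.
+10 hours 50 minutes → arrive 6:41 PM UTC on Apr 11.
Flight 1 lands earlier by 8 minutes.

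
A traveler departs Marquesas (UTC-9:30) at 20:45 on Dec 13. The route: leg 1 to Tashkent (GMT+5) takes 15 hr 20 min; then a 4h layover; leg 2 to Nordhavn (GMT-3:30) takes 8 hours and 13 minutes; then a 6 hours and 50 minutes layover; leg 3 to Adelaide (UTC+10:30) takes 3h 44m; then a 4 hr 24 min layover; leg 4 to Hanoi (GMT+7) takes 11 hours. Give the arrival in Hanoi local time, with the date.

18:46 on Dec 16

Convert departure to UTC: 20:45 + 9:30 = 06:15 UTC on Dec 14.
Add 15 hours and 20 minutes leg 1 → 21:35 UTC.
Add 4 hours layover in Tashkent → 01:35 UTC (Dec 15).
Add 8 hours 13 minutes leg 2 → 09:48 UTC.
Add 6 hours 50 minutes layover in Nordhavn → 16:38 UTC.
Add 3 hours 44 minutes leg 3 → 20:22 UTC.
Add 4 hours and 24 minutes layover in Adelaide → 00:46 UTC (Dec 16).
Add 11 hours leg 4 → 11:46 UTC.
Hanoi is UTC+7:00, so local arrival = 11:46 + 7:00 = 18:46 on Dec 16.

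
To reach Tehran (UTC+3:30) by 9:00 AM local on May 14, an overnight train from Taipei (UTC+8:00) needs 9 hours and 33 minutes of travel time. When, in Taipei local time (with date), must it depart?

3:57 AM on May 14

Target arrival in UTC: 9:00 AM − 3:30 = 5:30 AM on May 14.
Subtract 9 hours 33 minutes → departure 7:57 PM UTC on May 13.
Taipei is UTC+8:00: 7:57 PM + 8:00 = 3:57 AM on May 14.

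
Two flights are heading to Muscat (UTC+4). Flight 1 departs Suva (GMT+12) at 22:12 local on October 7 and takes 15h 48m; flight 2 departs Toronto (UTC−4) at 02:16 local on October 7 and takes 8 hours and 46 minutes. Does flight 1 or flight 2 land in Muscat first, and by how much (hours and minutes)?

Flight 1 in UTC: 22:12 − 12:00 = 10:12 on Oct 7.
+15 hours 48 minutes → arrive 02:00 UTC on Oct 8.
Flight 2 in UTC: 02:16 + 4:00 = 06:16 on Oct 7.
+8 hours and 46 minutes → arrive 15:02 UTC on Oct 7.
Flight 2 lands earlier by 10 hours 58 minutes.

the second, by 10 hours 58 minutes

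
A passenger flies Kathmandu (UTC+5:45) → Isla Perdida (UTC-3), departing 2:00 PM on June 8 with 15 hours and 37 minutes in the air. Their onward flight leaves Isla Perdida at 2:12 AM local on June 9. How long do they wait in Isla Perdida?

5 hours 20 minutes

Convert departure to UTC: 2:00 PM − 5:45 = 8:15 AM UTC on Jun 8.
Add 15 hours 37 minutes flight time → 11:52 PM UTC.
Isla Perdida is UTC−3:00, so local arrival = 11:52 PM − 3:00 = 8:52 PM on Jun 8.
Layover = 2:12 AM − 8:52 PM (+1 day) = 5 hours 20 minutes.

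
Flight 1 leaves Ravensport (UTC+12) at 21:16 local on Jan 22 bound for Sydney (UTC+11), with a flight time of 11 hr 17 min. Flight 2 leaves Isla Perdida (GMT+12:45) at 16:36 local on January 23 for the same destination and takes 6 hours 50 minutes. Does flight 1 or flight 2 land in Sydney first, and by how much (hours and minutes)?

Flight 1 in UTC: 21:16 − 12:00 = 09:16 on Jan 22.
+11 hours 17 minutes → arrive 20:33 UTC on Jan 22.
Flight 2 in UTC: 16:36 − 12:45 = 03:51 on Jan 23.
+6 hours 50 minutes → arrive 10:41 UTC on Jan 23.
Flight 1 lands earlier by 14 hours 8 minutes.

the first, by 14 hours 8 minutes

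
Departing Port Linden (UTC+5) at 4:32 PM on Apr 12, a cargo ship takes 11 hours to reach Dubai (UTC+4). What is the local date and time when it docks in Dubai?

2:32 AM on Apr 13

Convert departure to UTC: 4:32 PM − 5:00 = 11:32 AM UTC on Apr 12.
Add 11 hours travel time → 10:32 PM UTC.
Dubai is UTC+4:00, so local arrival = 10:32 PM + 4:00 = 2:32 AM on Apr 13.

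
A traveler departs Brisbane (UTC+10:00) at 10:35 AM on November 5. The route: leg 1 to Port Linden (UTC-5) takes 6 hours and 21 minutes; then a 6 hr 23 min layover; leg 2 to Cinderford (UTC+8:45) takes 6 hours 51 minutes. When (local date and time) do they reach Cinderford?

Convert departure to UTC: 10:35 AM − 10:00 = 12:35 AM UTC on Nov 5.
Add 6 hours 21 minutes leg 1 → 6:56 AM UTC.
Add 6 hours and 23 minutes layover in Port Linden → 1:19 PM UTC.
Add 6 hours 51 minutes leg 2 → 8:10 PM UTC.
Cinderford is UTC+8:45, so local arrival = 8:10 PM + 8:45 = 4:55 AM on Nov 6.

4:55 AM on Nov 6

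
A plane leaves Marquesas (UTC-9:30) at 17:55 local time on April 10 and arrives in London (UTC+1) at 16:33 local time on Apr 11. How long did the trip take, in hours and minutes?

12 hours 8 minutes

London is 10:30 ahead of Marquesas.
Clock-face elapsed time (ignoring zones) is 22 hours 38 minutes.
Actual elapsed = 22 hours 38 minutes − 10:30 = 12 hours 8 minutes.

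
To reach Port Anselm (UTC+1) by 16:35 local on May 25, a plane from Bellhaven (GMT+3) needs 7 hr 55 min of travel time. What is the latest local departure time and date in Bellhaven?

Target arrival in UTC: 16:35 − 1:00 = 15:35 on May 25.
Subtract 7 hours 55 minutes → departure 07:40 UTC on May 25.
Bellhaven is UTC+3:00: 07:40 + 3:00 = 10:40 on May 25.

10:40 on May 25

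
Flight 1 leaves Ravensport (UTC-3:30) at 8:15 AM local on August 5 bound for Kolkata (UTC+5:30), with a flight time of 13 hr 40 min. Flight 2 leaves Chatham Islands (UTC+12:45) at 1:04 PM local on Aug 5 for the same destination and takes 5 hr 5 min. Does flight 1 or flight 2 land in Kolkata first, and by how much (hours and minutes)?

the second, by 20 hours 1 minute

Flight 1 in UTC: 8:15 AM + 3:30 = 11:45 AM on Aug 5.
+13 hours and 40 minutes → arrive 1:25 AM UTC on Aug 6.
Flight 2 in UTC: 1:04 PM − 12:45 = 12:19 AM on Aug 5.
+5 hours 5 minutes → arrive 5:24 AM UTC on Aug 5.
Flight 2 lands earlier by 20 hours 1 minute.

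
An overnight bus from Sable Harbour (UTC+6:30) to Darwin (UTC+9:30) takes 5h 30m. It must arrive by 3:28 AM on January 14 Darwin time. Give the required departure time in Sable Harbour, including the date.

Target arrival in UTC: 3:28 AM − 9:30 = 5:58 PM on Jan 13.
Subtract 5 hours 30 minutes → departure 12:28 PM UTC on Jan 13.
Sable Harbour is UTC+6:30: 12:28 PM + 6:30 = 6:58 PM on Jan 13.

6:58 PM on Jan 13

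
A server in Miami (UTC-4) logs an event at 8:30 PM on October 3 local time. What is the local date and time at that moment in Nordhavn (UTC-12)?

12:30 PM on October 3

In UTC: 8:30 PM + 4:00 = 12:30 AM on Oct 4.
Nordhavn is UTC−12:00: 12:30 AM − 12:00 = 12:30 PM on Oct 3.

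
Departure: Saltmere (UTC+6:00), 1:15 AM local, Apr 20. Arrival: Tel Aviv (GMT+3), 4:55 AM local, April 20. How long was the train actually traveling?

Tel Aviv is 3:00 behind Saltmere.
Clock-face elapsed time (ignoring zones) is 3 hours 40 minutes.
Actual elapsed = 3 hours 40 minutes + 3:00 = 6 hours 40 minutes.

6 hours 40 minutes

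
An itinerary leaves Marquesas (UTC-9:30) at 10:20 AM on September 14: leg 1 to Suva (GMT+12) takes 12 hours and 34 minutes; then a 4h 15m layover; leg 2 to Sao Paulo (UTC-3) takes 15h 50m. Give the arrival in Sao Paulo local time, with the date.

Convert departure to UTC: 10:20 AM + 9:30 = 7:50 PM UTC on Sep 14.
Add 12 hours and 34 minutes leg 1 → 8:24 AM UTC (Sep 15).
Add 4 hours 15 minutes layover in Suva → 12:39 PM UTC.
Add 15 hours and 50 minutes leg 2 → 4:29 AM UTC (Sep 16).
Sao Paulo is UTC−3:00, so local arrival = 4:29 AM − 3:00 = 1:29 AM on Sep 16.

1:29 AM on September 16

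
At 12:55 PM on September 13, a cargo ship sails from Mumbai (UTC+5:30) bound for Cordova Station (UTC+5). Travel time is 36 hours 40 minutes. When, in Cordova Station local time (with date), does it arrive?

Cordova Station is 0:30 behind Mumbai.
After 36 hours 40 minutes it is 1:35 AM (Sep 15) in Mumbai.
Shift by the zone difference: 1:35 AM − 0:30 = 1:05 AM on Sep 15 in Cordova Station.

1:05 AM on September 15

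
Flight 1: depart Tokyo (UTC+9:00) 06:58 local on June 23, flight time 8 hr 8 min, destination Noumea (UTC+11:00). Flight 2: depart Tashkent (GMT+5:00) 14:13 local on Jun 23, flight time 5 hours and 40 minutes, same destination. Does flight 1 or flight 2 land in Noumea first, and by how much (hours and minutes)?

Flight 1 in UTC: 06:58 − 9:00 = 21:58 on Jun 22.
+8 hours and 8 minutes → arrive 06:06 UTC on Jun 23.
Flight 2 in UTC: 14:13 − 5:00 = 09:13 on Jun 23.
+5 hours 40 minutes → arrive 14:53 UTC on Jun 23.
Flight 1 lands earlier by 8 hours 47 minutes.

the first, by 8 hours 47 minutes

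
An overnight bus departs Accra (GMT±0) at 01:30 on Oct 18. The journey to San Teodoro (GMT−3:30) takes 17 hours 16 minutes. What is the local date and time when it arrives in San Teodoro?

15:16 on October 18

Accra is at UTC+0, so departure is already 01:30 UTC on Oct 18.
Add 17 hours 16 minutes travel time → 18:46 UTC.
San Teodoro is UTC−3:30, so local arrival = 18:46 − 3:30 = 15:16 on Oct 18.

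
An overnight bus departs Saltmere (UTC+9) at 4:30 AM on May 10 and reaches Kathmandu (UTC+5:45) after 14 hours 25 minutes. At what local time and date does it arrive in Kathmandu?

Convert departure to UTC: 4:30 AM − 9:00 = 7:30 PM UTC on May 9.
Add 14 hours and 25 minutes travel time → 9:55 AM UTC (May 10).
Kathmandu is UTC+5:45, so local arrival = 9:55 AM + 5:45 = 3:40 PM on May 10.

3:40 PM on May 10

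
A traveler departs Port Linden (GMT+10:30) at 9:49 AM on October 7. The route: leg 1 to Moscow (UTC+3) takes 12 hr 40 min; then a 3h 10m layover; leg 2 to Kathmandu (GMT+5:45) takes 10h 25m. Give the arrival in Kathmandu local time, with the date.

7:19 AM on October 8

Convert departure to UTC: 9:49 AM − 10:30 = 11:19 PM UTC on Oct 6.
Add 12 hours and 40 minutes leg 1 → 11:59 AM UTC (Oct 7).
Add 3 hours and 10 minutes layover in Moscow → 3:09 PM UTC.
Add 10 hours 25 minutes leg 2 → 1:34 AM UTC (Oct 8).
Kathmandu is UTC+5:45, so local arrival = 1:34 AM + 5:45 = 7:19 AM on Oct 8.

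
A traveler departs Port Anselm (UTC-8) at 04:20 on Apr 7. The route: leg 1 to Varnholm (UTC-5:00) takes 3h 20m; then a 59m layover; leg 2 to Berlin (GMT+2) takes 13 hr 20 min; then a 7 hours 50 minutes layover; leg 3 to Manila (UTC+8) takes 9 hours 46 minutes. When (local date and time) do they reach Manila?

07:35 on April 9

Convert departure to UTC: 04:20 + 8:00 = 12:20 UTC on Apr 7.
Add 3 hours 20 minutes leg 1 → 15:40 UTC.
Add 59 minutes layover in Varnholm → 16:39 UTC.
Add 13 hours 20 minutes leg 2 → 05:59 UTC (Apr 8).
Add 7 hours and 50 minutes layover in Berlin → 13:49 UTC.
Add 9 hours and 46 minutes leg 3 → 23:35 UTC.
Manila is UTC+8:00, so local arrival = 23:35 + 8:00 = 07:35 on Apr 9.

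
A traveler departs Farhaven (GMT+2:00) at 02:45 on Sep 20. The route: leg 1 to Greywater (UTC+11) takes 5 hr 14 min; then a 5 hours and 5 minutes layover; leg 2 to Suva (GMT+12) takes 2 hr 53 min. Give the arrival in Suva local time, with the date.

01:57 on September 21

Convert departure to UTC: 02:45 − 2:00 = 00:45 UTC on Sep 20.
Add 5 hours and 14 minutes leg 1 → 05:59 UTC.
Add 5 hours and 5 minutes layover in Greywater → 11:04 UTC.
Add 2 hours 53 minutes leg 2 → 13:57 UTC.
Suva is UTC+12:00, so local arrival = 13:57 + 12:00 = 01:57 on Sep 21.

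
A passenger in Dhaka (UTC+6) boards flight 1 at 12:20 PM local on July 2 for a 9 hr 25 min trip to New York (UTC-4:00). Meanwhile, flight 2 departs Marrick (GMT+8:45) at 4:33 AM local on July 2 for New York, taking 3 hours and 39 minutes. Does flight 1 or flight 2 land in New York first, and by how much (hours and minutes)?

the second, by 16 hours 18 minutes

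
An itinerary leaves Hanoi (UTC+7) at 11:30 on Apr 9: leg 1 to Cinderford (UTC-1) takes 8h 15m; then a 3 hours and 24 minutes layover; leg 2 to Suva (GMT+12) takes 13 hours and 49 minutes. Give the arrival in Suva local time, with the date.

Convert departure to UTC: 11:30 − 7:00 = 04:30 UTC on Apr 9.
Add 8 hours and 15 minutes leg 1 → 12:45 UTC.
Add 3 hours and 24 minutes layover in Cinderford → 16:09 UTC.
Add 13 hours 49 minutes leg 2 → 05:58 UTC (Apr 10).
Suva is UTC+12:00, so local arrival = 05:58 + 12:00 = 17:58 on Apr 10.

17:58 on April 10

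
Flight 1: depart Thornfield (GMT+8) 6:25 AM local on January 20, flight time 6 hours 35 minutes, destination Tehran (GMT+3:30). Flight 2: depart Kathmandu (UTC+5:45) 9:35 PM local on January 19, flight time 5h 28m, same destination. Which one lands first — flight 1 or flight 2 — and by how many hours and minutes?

Flight 1 in UTC: 6:25 AM − 8:00 = 10:25 PM on Jan 19.
+6 hours and 35 minutes → arrive 5:00 AM UTC on Jan 20.
Flight 2 in UTC: 9:35 PM − 5:45 = 3:50 PM on Jan 19.
+5 hours 28 minutes → arrive 9:18 PM UTC on Jan 19.
Flight 2 lands earlier by 7 hours 42 minutes.

the second, by 7 hours 42 minutes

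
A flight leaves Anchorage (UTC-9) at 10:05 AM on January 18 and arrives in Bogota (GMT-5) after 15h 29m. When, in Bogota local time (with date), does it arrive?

5:34 AM on January 19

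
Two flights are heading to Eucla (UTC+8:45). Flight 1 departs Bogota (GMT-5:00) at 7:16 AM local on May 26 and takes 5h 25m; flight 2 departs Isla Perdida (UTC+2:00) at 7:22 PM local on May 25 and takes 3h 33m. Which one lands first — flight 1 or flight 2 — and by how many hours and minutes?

Flight 1 in UTC: 7:16 AM + 5:00 = 12:16 PM on May 26.
+5 hours 25 minutes → arrive 5:41 PM UTC on May 26.
Flight 2 in UTC: 7:22 PM − 2:00 = 5:22 PM on May 25.
+3 hours 33 minutes → arrive 8:55 PM UTC on May 25.
Flight 2 lands earlier by 20 hours 46 minutes.

the second, by 20 hours 46 minutes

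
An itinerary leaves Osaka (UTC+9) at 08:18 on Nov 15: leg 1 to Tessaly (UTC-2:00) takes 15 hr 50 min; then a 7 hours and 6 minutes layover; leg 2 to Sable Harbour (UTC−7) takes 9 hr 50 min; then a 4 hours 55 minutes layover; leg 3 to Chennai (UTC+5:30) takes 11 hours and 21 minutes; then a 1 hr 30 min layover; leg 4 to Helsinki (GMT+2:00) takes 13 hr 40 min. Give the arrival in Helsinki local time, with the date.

Convert departure to UTC: 08:18 − 9:00 = 23:18 UTC on Nov 14.
Add 15 hours 50 minutes leg 1 → 15:08 UTC (Nov 15).
Add 7 hours and 6 minutes layover in Tessaly → 22:14 UTC.
Add 9 hours 50 minutes leg 2 → 08:04 UTC (Nov 16).
Add 4 hours 55 minutes layover in Sable Harbour → 12:59 UTC.
Add 11 hours 21 minutes leg 3 → 00:20 UTC (Nov 17).
Add 1 hour and 30 minutes layover in Chennai → 01:50 UTC.
Add 13 hours and 40 minutes leg 4 → 15:30 UTC.
Helsinki is UTC+2:00, so local arrival = 15:30 + 2:00 = 17:30 on Nov 17.

17:30 on November 17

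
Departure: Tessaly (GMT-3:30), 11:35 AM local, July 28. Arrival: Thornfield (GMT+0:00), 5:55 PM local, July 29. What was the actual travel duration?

26 hours 50 minutes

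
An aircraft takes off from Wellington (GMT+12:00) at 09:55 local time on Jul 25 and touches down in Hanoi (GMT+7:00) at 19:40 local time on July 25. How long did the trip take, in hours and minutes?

14 hours 45 minutes

Departure in UTC: 09:55 − 12:00 = 21:55 on Jul 24.
Arrival in UTC: 19:40 − 7:00 = 12:40 on Jul 25.
Elapsed = 12:40 − 21:55 (+1 day) = 14 hours 45 minutes.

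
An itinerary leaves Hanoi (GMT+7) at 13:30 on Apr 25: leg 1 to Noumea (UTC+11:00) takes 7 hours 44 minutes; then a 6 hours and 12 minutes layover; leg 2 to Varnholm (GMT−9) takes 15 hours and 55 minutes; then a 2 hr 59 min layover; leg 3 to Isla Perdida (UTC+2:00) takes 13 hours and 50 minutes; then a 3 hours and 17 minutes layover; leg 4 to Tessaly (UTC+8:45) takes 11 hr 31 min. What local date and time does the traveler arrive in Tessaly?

04:43 on Apr 28

Convert departure to UTC: 13:30 − 7:00 = 06:30 UTC on Apr 25.
Add 7 hours and 44 minutes leg 1 → 14:14 UTC.
Add 6 hours 12 minutes layover in Noumea → 20:26 UTC.
Add 15 hours and 55 minutes leg 2 → 12:21 UTC (Apr 26).
Add 2 hours and 59 minutes layover in Varnholm → 15:20 UTC.
Add 13 hours 50 minutes leg 3 → 05:10 UTC (Apr 27).
Add 3 hours 17 minutes layover in Isla Perdida → 08:27 UTC.
Add 11 hours 31 minutes leg 4 → 19:58 UTC.
Tessaly is UTC+8:45, so local arrival = 19:58 + 8:45 = 04:43 on Apr 28.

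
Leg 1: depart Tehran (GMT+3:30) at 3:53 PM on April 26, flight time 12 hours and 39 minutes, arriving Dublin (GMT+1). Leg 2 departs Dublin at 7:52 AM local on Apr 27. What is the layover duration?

5 hours 50 minutes

Convert departure to UTC: 3:53 PM − 3:30 = 12:23 PM UTC on Apr 26.
Add 12 hours and 39 minutes flight time → 1:02 AM UTC (Apr 27).
Dublin is UTC+1:00, so local arrival = 1:02 AM + 1:00 = 2:02 AM on Apr 27.
Layover = 7:52 AM − 2:02 AM = 5 hours 50 minutes.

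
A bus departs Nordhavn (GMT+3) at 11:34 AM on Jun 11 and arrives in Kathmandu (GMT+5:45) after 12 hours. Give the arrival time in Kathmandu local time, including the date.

2:19 AM on Jun 12

Convert departure to UTC: 11:34 AM − 3:00 = 8:34 AM UTC on Jun 11.
Add 12 hours travel time → 8:34 PM UTC.
Kathmandu is UTC+5:45, so local arrival = 8:34 PM + 5:45 = 2:19 AM on Jun 12.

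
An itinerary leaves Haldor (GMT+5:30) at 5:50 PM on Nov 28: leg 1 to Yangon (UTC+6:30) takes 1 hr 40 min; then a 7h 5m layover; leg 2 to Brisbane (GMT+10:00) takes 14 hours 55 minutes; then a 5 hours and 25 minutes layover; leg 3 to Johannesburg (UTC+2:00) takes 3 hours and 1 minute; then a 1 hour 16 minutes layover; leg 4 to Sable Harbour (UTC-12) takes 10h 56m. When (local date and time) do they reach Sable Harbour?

Convert departure to UTC: 5:50 PM − 5:30 = 12:20 PM UTC on Nov 28.
Add 1 hour and 40 minutes leg 1 → 2:00 PM UTC.
Add 7 hours 5 minutes layover in Yangon → 9:05 PM UTC.
Add 14 hours and 55 minutes leg 2 → 12:00 PM UTC (Nov 29).
Add 5 hours and 25 minutes layover in Brisbane → 5:25 PM UTC.
Add 3 hours and 1 minute leg 3 → 8:26 PM UTC.
Add 1 hour and 16 minutes layover in Johannesburg → 9:42 PM UTC.
Add 10 hours 56 minutes leg 4 → 8:38 AM UTC (Nov 30).
Sable Harbour is UTC−12:00, so local arrival = 8:38 AM − 12:00 = 8:38 PM on Nov 29.

8:38 PM on November 29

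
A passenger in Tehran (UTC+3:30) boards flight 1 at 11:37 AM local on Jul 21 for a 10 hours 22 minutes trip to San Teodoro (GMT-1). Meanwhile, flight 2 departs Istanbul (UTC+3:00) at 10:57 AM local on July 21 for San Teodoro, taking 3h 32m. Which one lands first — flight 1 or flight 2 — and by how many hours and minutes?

the second, by 7 hours

Flight 1 in UTC: 11:37 AM − 3:30 = 8:07 AM on Jul 21.
+10 hours and 22 minutes → arrive 6:29 PM UTC on Jul 21.
Flight 2 in UTC: 10:57 AM − 3:00 = 7:57 AM on Jul 21.
+3 hours 32 minutes → arrive 11:29 AM UTC on Jul 21.
Flight 2 lands earlier by 7 hours.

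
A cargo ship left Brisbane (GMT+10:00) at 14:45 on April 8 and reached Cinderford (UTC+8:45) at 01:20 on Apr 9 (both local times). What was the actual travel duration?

11 hours 50 minutes

Departure in UTC: 14:45 − 10:00 = 04:45 on Apr 8.
Arrival in UTC: 01:20 − 8:45 = 16:35 on Apr 8.
Elapsed = 16:35 − 04:45 = 11 hours 50 minutes.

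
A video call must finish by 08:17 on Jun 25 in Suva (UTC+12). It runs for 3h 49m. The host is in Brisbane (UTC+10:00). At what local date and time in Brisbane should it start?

Target end time in UTC: 08:17 − 12:00 = 20:17 on Jun 24.
Subtract 3 hours 49 minutes → start 16:28 UTC on Jun 24.
Brisbane is UTC+10:00: 16:28 + 10:00 = 02:28 on Jun 25.

02:28 on Jun 25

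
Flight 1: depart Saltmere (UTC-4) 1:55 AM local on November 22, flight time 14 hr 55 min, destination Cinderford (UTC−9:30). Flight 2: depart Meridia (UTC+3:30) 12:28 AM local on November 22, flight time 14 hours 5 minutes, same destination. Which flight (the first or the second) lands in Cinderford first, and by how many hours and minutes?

Flight 1 in UTC: 1:55 AM + 4:00 = 5:55 AM on Nov 22.
+14 hours and 55 minutes → arrive 8:50 PM UTC on Nov 22.
Flight 2 in UTC: 12:28 AM − 3:30 = 8:58 PM on Nov 21.
+14 hours and 5 minutes → arrive 11:03 AM UTC on Nov 22.
Flight 2 lands earlier by 9 hours 47 minutes.

the second, by 9 hours 47 minutes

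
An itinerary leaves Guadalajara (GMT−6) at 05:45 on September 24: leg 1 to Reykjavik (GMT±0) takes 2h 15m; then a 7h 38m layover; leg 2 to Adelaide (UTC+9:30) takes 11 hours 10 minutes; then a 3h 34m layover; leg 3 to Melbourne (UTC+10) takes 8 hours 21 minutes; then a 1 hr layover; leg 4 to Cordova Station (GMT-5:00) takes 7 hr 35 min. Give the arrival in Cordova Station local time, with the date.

00:18 on September 26

Convert departure to UTC: 05:45 + 6:00 = 11:45 UTC on Sep 24.
Add 2 hours and 15 minutes leg 1 → 14:00 UTC.
Add 7 hours 38 minutes layover in Reykjavik → 21:38 UTC.
Add 11 hours 10 minutes leg 2 → 08:48 UTC (Sep 25).
Add 3 hours and 34 minutes layover in Adelaide → 12:22 UTC.
Add 8 hours and 21 minutes leg 3 → 20:43 UTC.
Add 1 hour layover in Melbourne → 21:43 UTC.
Add 7 hours and 35 minutes leg 4 → 05:18 UTC (Sep 26).
Cordova Station is UTC−5:00, so local arrival = 05:18 − 5:00 = 00:18 on Sep 26.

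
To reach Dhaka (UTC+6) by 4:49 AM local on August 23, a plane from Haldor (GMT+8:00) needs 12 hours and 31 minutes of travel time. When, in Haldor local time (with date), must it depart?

Target arrival in UTC: 4:49 AM − 6:00 = 10:49 PM on Aug 22.
Subtract 12 hours and 31 minutes → departure 10:18 AM UTC on Aug 22.
Haldor is UTC+8:00: 10:18 AM + 8:00 = 6:18 PM on Aug 22.

6:18 PM on August 22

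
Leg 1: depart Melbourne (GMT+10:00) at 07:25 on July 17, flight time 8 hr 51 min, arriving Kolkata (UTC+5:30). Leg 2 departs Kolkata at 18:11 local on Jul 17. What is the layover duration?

6 hours 25 minutes

Convert departure to UTC: 07:25 − 10:00 = 21:25 UTC on Jul 16.
Add 8 hours 51 minutes flight time → 06:16 UTC (Jul 17).
Kolkata is UTC+5:30, so local arrival = 06:16 + 5:30 = 11:46 on Jul 17.
Layover = 18:11 − 11:46 = 6 hours 25 minutes.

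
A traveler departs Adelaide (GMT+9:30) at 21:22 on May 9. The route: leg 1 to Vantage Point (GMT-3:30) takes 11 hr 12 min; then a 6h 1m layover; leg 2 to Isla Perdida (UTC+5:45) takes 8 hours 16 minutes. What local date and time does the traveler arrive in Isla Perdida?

Convert departure to UTC: 21:22 − 9:30 = 11:52 UTC on May 9.
Add 11 hours 12 minutes leg 1 → 23:04 UTC.
Add 6 hours and 1 minute layover in Vantage Point → 05:05 UTC (May 10).
Add 8 hours 16 minutes leg 2 → 13:21 UTC.
Isla Perdida is UTC+5:45, so local arrival = 13:21 + 5:45 = 19:06 on May 10.

19:06 on May 10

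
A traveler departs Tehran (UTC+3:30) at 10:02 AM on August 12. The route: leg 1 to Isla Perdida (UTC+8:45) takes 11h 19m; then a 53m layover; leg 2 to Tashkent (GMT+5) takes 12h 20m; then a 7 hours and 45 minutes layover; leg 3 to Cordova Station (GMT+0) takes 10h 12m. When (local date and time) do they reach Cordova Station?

Convert departure to UTC: 10:02 AM − 3:30 = 6:32 AM UTC on Aug 12.
Add 11 hours 19 minutes leg 1 → 5:51 PM UTC.
Add 53 minutes layover in Isla Perdida → 6:44 PM UTC.
Add 12 hours 20 minutes leg 2 → 7:04 AM UTC (Aug 13).
Add 7 hours 45 minutes layover in Tashkent → 2:49 PM UTC.
Add 10 hours and 12 minutes leg 3 → 1:01 AM UTC (Aug 14).
Cordova Station is UTC+0, so local arrival is the same: 1:01 AM on Aug 14.

1:01 AM on Aug 14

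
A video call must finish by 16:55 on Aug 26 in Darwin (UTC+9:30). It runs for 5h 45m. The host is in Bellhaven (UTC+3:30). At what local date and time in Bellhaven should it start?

05:10 on Aug 26

Target end time in UTC: 16:55 − 9:30 = 07:25 on Aug 26.
Subtract 5 hours 45 minutes → start 01:40 UTC on Aug 26.
Bellhaven is UTC+3:30: 01:40 + 3:30 = 05:10 on Aug 26.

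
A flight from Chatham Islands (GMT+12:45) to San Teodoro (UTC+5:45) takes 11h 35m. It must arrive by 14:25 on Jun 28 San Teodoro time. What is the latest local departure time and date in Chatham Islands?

09:50 on June 28

Target arrival in UTC: 14:25 − 5:45 = 08:40 on Jun 28.
Subtract 11 hours and 35 minutes → departure 21:05 UTC on Jun 27.
Chatham Islands is UTC+12:45: 21:05 + 12:45 = 09:50 on Jun 28.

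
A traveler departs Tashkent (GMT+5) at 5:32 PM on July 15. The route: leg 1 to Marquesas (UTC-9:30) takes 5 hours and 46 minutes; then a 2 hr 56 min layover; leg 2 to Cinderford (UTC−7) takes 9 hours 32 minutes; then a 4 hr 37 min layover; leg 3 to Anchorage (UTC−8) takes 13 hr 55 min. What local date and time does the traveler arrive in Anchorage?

Convert departure to UTC: 5:32 PM − 5:00 = 12:32 PM UTC on Jul 15.
Add 5 hours and 46 minutes leg 1 → 6:18 PM UTC.
Add 2 hours 56 minutes layover in Marquesas → 9:14 PM UTC.
Add 9 hours 32 minutes leg 2 → 6:46 AM UTC (Jul 16).
Add 4 hours and 37 minutes layover in Cinderford → 11:23 AM UTC.
Add 13 hours 55 minutes leg 3 → 1:18 AM UTC (Jul 17).
Anchorage is UTC−8:00, so local arrival = 1:18 AM − 8:00 = 5:18 PM on Jul 16.

5:18 PM on July 16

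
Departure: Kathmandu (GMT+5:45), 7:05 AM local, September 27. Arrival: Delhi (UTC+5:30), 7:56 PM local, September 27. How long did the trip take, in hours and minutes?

Departure in UTC: 7:05 AM − 5:45 = 1:20 AM on Sep 27.
Arrival in UTC: 7:56 PM − 5:30 = 2:26 PM on Sep 27.
Elapsed = 2:26 PM − 1:20 AM = 13 hours 6 minutes.

13 hours 6 minutes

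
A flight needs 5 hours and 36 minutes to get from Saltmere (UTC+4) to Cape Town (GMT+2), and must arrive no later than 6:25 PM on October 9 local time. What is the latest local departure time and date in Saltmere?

2:49 PM on Oct 9

Target arrival in UTC: 6:25 PM − 2:00 = 4:25 PM on Oct 9.
Subtract 5 hours 36 minutes → departure 10:49 AM UTC on Oct 9.
Saltmere is UTC+4:00: 10:49 AM + 4:00 = 2:49 PM on Oct 9.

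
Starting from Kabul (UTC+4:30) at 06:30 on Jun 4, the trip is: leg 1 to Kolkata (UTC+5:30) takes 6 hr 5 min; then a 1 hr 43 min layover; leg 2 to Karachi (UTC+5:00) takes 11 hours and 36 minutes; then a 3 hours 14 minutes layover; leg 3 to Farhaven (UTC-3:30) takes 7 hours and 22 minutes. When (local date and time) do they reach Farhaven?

Convert departure to UTC: 06:30 − 4:30 = 02:00 UTC on Jun 4.
Add 6 hours 5 minutes leg 1 → 08:05 UTC.
Add 1 hour and 43 minutes layover in Kolkata → 09:48 UTC.
Add 11 hours 36 minutes leg 2 → 21:24 UTC.
Add 3 hours and 14 minutes layover in Karachi → 00:38 UTC (Jun 5).
Add 7 hours 22 minutes leg 3 → 08:00 UTC.
Farhaven is UTC−3:30, so local arrival = 08:00 − 3:30 = 04:30 on Jun 5.

04:30 on Jun 5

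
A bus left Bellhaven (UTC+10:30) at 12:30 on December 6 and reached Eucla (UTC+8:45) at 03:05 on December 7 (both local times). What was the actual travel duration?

Departure in UTC: 12:30 − 10:30 = 02:00 on Dec 6.
Arrival in UTC: 03:05 − 8:45 = 18:20 on Dec 6.
Elapsed = 18:20 − 02:00 = 16 hours 20 minutes.

16 hours 20 minutes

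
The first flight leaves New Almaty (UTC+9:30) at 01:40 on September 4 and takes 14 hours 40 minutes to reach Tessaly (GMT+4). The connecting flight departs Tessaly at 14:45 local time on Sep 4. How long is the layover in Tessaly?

3 hours 55 minutes

Convert departure to UTC: 01:40 − 9:30 = 16:10 UTC on Sep 3.
Add 14 hours 40 minutes flight time → 06:50 UTC (Sep 4).
Tessaly is UTC+4:00, so local arrival = 06:50 + 4:00 = 10:50 on Sep 4.
Layover = 14:45 − 10:50 = 3 hours 55 minutes.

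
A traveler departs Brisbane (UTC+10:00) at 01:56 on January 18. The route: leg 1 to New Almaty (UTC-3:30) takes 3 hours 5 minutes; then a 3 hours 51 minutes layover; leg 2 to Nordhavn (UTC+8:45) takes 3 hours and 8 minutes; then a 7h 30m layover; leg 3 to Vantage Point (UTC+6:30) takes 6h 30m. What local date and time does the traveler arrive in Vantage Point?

22:30 on Jan 18

Convert departure to UTC: 01:56 − 10:00 = 15:56 UTC on Jan 17.
Add 3 hours and 5 minutes leg 1 → 19:01 UTC.
Add 3 hours and 51 minutes layover in New Almaty → 22:52 UTC.
Add 3 hours 8 minutes leg 2 → 02:00 UTC (Jan 18).
Add 7 hours and 30 minutes layover in Nordhavn → 09:30 UTC.
Add 6 hours and 30 minutes leg 3 → 16:00 UTC.
Vantage Point is UTC+6:30, so local arrival = 16:00 + 6:30 = 22:30 on Jan 18.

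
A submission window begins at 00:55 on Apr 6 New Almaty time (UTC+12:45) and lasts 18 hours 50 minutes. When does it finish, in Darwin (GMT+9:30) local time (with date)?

16:30 on April 6

Convert start to UTC: 00:55 − 12:45 = 12:10 UTC on Apr 5.
Add 18 hours and 50 minutes duration → 07:00 UTC (Apr 6).
Darwin is UTC+9:30, so local end time = 07:00 + 9:30 = 16:30 on Apr 6.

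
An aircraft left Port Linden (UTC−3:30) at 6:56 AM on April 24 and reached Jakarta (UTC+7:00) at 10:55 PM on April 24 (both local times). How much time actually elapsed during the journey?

5 hours 29 minutes

Departure in UTC: 6:56 AM + 3:30 = 10:26 AM on Apr 24.
Arrival in UTC: 10:55 PM − 7:00 = 3:55 PM on Apr 24.
Elapsed = 3:55 PM − 10:26 AM = 5 hours 29 minutes.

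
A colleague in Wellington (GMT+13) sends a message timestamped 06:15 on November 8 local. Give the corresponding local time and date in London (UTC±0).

London is 13:00 behind Wellington.
Shift by the zone difference: 06:15 − 13:00 = 17:15 on Nov 7 in London.

17:15 on November 7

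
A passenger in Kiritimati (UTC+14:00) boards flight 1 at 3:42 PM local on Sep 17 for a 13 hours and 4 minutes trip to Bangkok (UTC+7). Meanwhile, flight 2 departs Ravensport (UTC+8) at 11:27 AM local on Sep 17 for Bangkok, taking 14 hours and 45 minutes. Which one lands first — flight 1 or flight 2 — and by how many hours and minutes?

Flight 1 in UTC: 3:42 PM − 14:00 = 1:42 AM on Sep 17.
+13 hours 4 minutes → arrive 2:46 PM UTC on Sep 17.
Flight 2 in UTC: 11:27 AM − 8:00 = 3:27 AM on Sep 17.
+14 hours 45 minutes → arrive 6:12 PM UTC on Sep 17.
Flight 1 lands earlier by 3 hours 26 minutes.

the first, by 3 hours 26 minutes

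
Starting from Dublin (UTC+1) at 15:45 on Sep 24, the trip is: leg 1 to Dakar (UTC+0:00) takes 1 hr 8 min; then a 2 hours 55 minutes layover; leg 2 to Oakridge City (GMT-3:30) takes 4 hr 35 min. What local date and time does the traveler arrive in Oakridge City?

Convert departure to UTC: 15:45 − 1:00 = 14:45 UTC on Sep 24.
Add 1 hour and 8 minutes leg 1 → 15:53 UTC.
Add 2 hours 55 minutes layover in Dakar → 18:48 UTC.
Add 4 hours and 35 minutes leg 2 → 23:23 UTC.
Oakridge City is UTC−3:30, so local arrival = 23:23 − 3:30 = 19:53 on Sep 24.

19:53 on Sep 24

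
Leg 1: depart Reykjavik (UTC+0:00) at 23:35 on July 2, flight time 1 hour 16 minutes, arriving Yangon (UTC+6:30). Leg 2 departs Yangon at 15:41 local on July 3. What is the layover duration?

Reykjavik is at UTC+0, so departure is already 23:35 UTC on Jul 2.
Add 1 hour and 16 minutes flight time → 00:51 UTC (Jul 3).
Yangon is UTC+6:30, so local arrival = 00:51 + 6:30 = 07:21 on Jul 3.
Layover = 15:41 − 07:21 = 8 hours 20 minutes.

8 hours 20 minutes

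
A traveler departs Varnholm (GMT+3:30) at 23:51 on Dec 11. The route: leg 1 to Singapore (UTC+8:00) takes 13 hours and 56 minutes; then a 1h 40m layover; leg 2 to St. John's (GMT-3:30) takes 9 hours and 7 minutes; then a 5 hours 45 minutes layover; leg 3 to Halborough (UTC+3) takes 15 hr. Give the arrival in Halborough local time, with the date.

Convert departure to UTC: 23:51 − 3:30 = 20:21 UTC on Dec 11.
Add 13 hours and 56 minutes leg 1 → 10:17 UTC (Dec 12).
Add 1 hour 40 minutes layover in Singapore → 11:57 UTC.
Add 9 hours 7 minutes leg 2 → 21:04 UTC.
Add 5 hours 45 minutes layover in St. John's → 02:49 UTC (Dec 13).
Add 15 hours leg 3 → 17:49 UTC.
Halborough is UTC+3:00, so local arrival = 17:49 + 3:00 = 20:49 on Dec 13.

20:49 on Dec 13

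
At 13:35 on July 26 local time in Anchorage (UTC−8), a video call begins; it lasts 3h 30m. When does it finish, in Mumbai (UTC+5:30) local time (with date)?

Convert start to UTC: 13:35 + 8:00 = 21:35 UTC on Jul 26.
Add 3 hours and 30 minutes duration → 01:05 UTC (Jul 27).
Mumbai is UTC+5:30, so local end time = 01:05 + 5:30 = 06:35 on Jul 27.

06:35 on July 27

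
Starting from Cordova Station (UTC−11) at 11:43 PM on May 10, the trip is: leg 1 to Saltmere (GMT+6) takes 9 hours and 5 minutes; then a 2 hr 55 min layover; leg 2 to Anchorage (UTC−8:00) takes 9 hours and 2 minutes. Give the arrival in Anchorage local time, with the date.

11:45 PM on May 11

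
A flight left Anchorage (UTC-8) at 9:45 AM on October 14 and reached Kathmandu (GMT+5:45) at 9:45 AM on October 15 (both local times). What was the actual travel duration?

Departure in UTC: 9:45 AM + 8:00 = 5:45 PM on Oct 14.
Arrival in UTC: 9:45 AM − 5:45 = 4:00 AM on Oct 15.
Elapsed = 4:00 AM − 5:45 PM (+1 day) = 10 hours 15 minutes.

10 hours 15 minutes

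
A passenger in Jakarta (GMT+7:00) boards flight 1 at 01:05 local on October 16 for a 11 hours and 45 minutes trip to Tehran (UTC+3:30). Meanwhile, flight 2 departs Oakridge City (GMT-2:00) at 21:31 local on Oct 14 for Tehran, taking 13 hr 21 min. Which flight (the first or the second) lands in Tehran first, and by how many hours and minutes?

the second, by 16 hours 58 minutes

Flight 1 in UTC: 01:05 − 7:00 = 18:05 on Oct 15.
+11 hours 45 minutes → arrive 05:50 UTC on Oct 16.
Flight 2 in UTC: 21:31 + 2:00 = 23:31 on Oct 14.
+13 hours and 21 minutes → arrive 12:52 UTC on Oct 15.
Flight 2 lands earlier by 16 hours 58 minutes.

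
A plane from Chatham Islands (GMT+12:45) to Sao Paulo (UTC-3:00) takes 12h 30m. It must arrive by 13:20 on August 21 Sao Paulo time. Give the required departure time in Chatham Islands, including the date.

16:35 on August 21

Target arrival in UTC: 13:20 + 3:00 = 16:20 on Aug 21.
Subtract 12 hours 30 minutes → departure 03:50 UTC on Aug 21.
Chatham Islands is UTC+12:45: 03:50 + 12:45 = 16:35 on Aug 21.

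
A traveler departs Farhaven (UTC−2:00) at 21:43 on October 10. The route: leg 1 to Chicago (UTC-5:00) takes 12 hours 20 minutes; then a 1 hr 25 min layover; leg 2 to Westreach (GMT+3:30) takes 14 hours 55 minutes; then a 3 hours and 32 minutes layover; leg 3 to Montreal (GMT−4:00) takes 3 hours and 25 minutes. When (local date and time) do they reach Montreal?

Convert departure to UTC: 21:43 + 2:00 = 23:43 UTC on Oct 10.
Add 12 hours and 20 minutes leg 1 → 12:03 UTC (Oct 11).
Add 1 hour and 25 minutes layover in Chicago → 13:28 UTC.
Add 14 hours 55 minutes leg 2 → 04:23 UTC (Oct 12).
Add 3 hours 32 minutes layover in Westreach → 07:55 UTC.
Add 3 hours 25 minutes leg 3 → 11:20 UTC.
Montreal is UTC−4:00, so local arrival = 11:20 − 4:00 = 07:20 on Oct 12.

07:20 on October 12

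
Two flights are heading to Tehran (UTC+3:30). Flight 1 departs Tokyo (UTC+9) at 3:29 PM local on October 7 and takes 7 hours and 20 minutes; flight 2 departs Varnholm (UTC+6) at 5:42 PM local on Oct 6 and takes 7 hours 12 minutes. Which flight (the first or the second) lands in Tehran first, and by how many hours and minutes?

the second, by 18 hours 55 minutes

Flight 1 in UTC: 3:29 PM − 9:00 = 6:29 AM on Oct 7.
+7 hours and 20 minutes → arrive 1:49 PM UTC on Oct 7.
Flight 2 in UTC: 5:42 PM − 6:00 = 11:42 AM on Oct 6.
+7 hours 12 minutes → arrive 6:54 PM UTC on Oct 6.
Flight 2 lands earlier by 18 hours 55 minutes.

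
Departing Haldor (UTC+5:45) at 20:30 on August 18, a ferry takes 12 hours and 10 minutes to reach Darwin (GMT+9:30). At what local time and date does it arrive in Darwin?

12:25 on August 19

Darwin is 3:45 ahead of Haldor.
After 12 hours 10 minutes it is 08:40 (Aug 19) in Haldor.
Shift by the zone difference: 08:40 + 3:45 = 12:25 on Aug 19 in Darwin.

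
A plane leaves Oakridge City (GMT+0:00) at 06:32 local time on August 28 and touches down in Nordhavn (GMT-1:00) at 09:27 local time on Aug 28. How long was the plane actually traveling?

3 hours 55 minutes

Nordhavn is 1:00 behind Oakridge City.
Clock-face elapsed time (ignoring zones) is 2 hours 55 minutes.
Actual elapsed = 2 hours 55 minutes + 1:00 = 3 hours 55 minutes.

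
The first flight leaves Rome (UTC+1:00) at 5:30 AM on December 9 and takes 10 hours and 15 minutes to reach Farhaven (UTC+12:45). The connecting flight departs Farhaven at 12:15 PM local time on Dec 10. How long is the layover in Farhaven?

Convert departure to UTC: 5:30 AM − 1:00 = 4:30 AM UTC on Dec 9.
Add 10 hours and 15 minutes flight time → 2:45 PM UTC.
Farhaven is UTC+12:45, so local arrival = 2:45 PM + 12:45 = 3:30 AM on Dec 10.
Layover = 12:15 PM − 3:30 AM = 8 hours 45 minutes.

8 hours 45 minutes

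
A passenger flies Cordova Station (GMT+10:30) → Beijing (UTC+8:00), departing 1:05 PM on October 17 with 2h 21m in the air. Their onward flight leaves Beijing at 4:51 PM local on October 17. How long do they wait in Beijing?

3 hours 55 minutes

Convert departure to UTC: 1:05 PM − 10:30 = 2:35 AM UTC on Oct 17.
Add 2 hours 21 minutes flight time → 4:56 AM UTC.
Beijing is UTC+8:00, so local arrival = 4:56 AM + 8:00 = 12:56 PM on Oct 17.
Layover = 4:51 PM − 12:56 PM = 3 hours 55 minutes.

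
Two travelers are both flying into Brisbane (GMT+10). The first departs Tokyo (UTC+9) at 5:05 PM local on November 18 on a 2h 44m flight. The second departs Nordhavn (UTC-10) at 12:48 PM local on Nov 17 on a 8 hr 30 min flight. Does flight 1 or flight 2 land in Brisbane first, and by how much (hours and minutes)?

the second, by 3 hours 31 minutes

Flight 1 in UTC: 5:05 PM − 9:00 = 8:05 AM on Nov 18.
+2 hours and 44 minutes → arrive 10:49 AM UTC on Nov 18.
Flight 2 in UTC: 12:48 PM + 10:00 = 10:48 PM on Nov 17.
+8 hours and 30 minutes → arrive 7:18 AM UTC on Nov 18.
Flight 2 lands earlier by 3 hours 31 minutes.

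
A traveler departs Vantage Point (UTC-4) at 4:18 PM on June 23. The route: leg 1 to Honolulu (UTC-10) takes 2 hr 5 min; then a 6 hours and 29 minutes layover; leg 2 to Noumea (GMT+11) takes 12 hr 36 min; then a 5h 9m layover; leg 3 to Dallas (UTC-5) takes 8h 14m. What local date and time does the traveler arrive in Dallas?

Convert departure to UTC: 4:18 PM + 4:00 = 8:18 PM UTC on Jun 23.
Add 2 hours and 5 minutes leg 1 → 10:23 PM UTC.
Add 6 hours and 29 minutes layover in Honolulu → 4:52 AM UTC (Jun 24).
Add 12 hours and 36 minutes leg 2 → 5:28 PM UTC.
Add 5 hours and 9 minutes layover in Noumea → 10:37 PM UTC.
Add 8 hours and 14 minutes leg 3 → 6:51 AM UTC (Jun 25).
Dallas is UTC−5:00, so local arrival = 6:51 AM − 5:00 = 1:51 AM on Jun 25.

1:51 AM on Jun 25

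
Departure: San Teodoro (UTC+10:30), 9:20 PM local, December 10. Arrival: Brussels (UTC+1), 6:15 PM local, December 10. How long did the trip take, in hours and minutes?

Departure in UTC: 9:20 PM − 10:30 = 10:50 AM on Dec 10.
Arrival in UTC: 6:15 PM − 1:00 = 5:15 PM on Dec 10.
Elapsed = 5:15 PM − 10:50 AM = 6 hours 25 minutes.

6 hours 25 minutes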